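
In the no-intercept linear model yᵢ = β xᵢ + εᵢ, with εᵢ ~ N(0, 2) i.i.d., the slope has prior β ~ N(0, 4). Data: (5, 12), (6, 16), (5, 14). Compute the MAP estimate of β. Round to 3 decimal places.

log p(β | y) = −Σ(yᵢ − βxᵢ)²/(2·2) − β²/(2·4) + const.
Setting the derivative to zero: Σxᵢ(yᵢ − βxᵢ)/2 − β/4 = 0, so β = Σxᵢyᵢ / (Σxᵢ² + σ²/τ²).
Σxᵢyᵢ = 5·12 + 6·16 + 5·14 = 226; Σxᵢ² = 86; σ²/τ² = 0.5.
β̂_MAP = 226 / (86 + 0.5) = 226/86.5 ≈ 2.613.

β̂_MAP = 2.613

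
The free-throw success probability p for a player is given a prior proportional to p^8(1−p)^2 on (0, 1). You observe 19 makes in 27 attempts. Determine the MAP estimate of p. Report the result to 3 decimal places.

The prior density ∝ p^8(1−p)^2 is the kernel of Beta(9, 3).
Data: 19 successes in 27 trials. The binomial likelihood contributes p^19(1−p)^8, so the posterior is Beta(9+19, 3+8) = Beta(28, 11).
For Beta(a, b) with a, b > 1 the mode is (a−1)/(a+b−2) = 27/37 ≈ 0.730.

p̂_MAP = 0.730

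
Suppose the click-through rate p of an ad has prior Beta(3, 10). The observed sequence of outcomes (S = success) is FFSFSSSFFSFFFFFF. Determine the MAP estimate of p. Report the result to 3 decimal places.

p̂_MAP = 0.259

Prior: Beta(3, 10).
Data: 5 successes in 16 trials (from the sequence). The binomial likelihood contributes p^5(1−p)^11, so the posterior is Beta(3+5, 10+11) = Beta(8, 21).
For Beta(a, b) with a, b > 1 the mode is (a−1)/(a+b−2) = 7/27 ≈ 0.259.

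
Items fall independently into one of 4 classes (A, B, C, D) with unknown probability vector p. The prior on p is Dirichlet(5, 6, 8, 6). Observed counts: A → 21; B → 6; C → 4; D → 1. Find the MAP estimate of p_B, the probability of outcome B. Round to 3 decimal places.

MAP estimate of p_B = 0.208

The posterior is Dirichlet(αᵢ + nᵢ) = Dirichlet(26, 12, 12, 7).
For a Dirichlet(a₁,…,a_K) with all aᵢ > 1, the mode has j-th component (aⱼ − 1)/(Σaᵢ − K).
Here Σaᵢ = 57 and K = 4, so p_B = (12 − 1)/(57 − 4) = 11/53 ≈ 0.208.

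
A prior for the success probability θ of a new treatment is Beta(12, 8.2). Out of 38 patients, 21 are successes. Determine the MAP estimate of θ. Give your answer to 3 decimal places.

Prior: Beta(12, 8.2).
Data: 21 successes in 38 trials. The binomial likelihood contributes θ^21(1−θ)^17, so the posterior is Beta(12+21, 8.2+17) = Beta(33, 25.2).
For Beta(a, b) with a, b > 1 the mode is (a−1)/(a+b−2) = 32/56.2 ≈ 0.569.

θ̂_MAP = 0.569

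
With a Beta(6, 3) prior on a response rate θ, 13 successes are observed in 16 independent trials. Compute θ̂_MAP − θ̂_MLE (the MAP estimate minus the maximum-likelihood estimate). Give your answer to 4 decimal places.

MAP − MLE = -0.0299

Posterior is Beta(19, 6); MAP = (19−1)/(25−2) = 18/23 ≈ 0.78261.
MLE ignores the prior: θ̂_MLE = k/n = 13/16 ≈ 0.81250.
Difference = 18/23 − 13/16 = -11/368 ≈ -0.0299.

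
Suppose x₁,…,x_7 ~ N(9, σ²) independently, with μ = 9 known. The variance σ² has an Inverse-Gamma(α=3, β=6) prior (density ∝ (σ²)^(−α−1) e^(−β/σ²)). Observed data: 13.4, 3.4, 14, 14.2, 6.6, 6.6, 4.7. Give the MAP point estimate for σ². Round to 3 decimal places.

σ̂²_MAP = 9.651

Sum of squared deviations about the known mean: SS = (13.4−9)² + (3.4−9)² + (14−9)² + (14.2−9)² + (6.6−9)² + (6.6−9)² + (4.7−9)² = 132.77.
The Normal likelihood contributes (σ²)^(−n/2) exp(−SS/(2σ²)), so the posterior is Inverse-Gamma(α + n/2, β + SS/2) = Inverse-Gamma(6.5, 72.385).
The mode of Inverse-Gamma(a, b) is b/(a+1) = 72.385/7.5 ≈ 9.651.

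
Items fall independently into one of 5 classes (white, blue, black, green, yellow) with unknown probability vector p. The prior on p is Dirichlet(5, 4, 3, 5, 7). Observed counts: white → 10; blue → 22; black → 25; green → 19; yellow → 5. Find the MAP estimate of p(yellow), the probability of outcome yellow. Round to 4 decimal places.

The posterior is Dirichlet(αᵢ + nᵢ) = Dirichlet(15, 26, 28, 24, 12).
For a Dirichlet(a₁,…,a_K) with all aᵢ > 1, the mode has j-th component (aⱼ − 1)/(Σaᵢ − K).
Here Σaᵢ = 105 and K = 5, so p(yellow) = (12 − 1)/(105 − 5) = 11/100 ≈ 0.1100.

MAP estimate of p(yellow) = 0.1100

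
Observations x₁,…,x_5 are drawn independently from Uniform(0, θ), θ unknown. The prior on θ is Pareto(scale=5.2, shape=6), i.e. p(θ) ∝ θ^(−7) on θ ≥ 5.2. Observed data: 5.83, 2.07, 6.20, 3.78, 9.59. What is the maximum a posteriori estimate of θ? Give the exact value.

The Uniform(0, θ) likelihood is θ^(−n) for θ ≥ max(xᵢ), zero otherwise. Here max(xᵢ) = 9.59.
Posterior ∝ θ^(−7) · θ^(−5) = θ^(−12) on θ ≥ max(5.2, 9.59) = 9.59.
This density is strictly decreasing in θ, so the posterior mode lies at the lower boundary of the support.

θ̂_MAP = 9.59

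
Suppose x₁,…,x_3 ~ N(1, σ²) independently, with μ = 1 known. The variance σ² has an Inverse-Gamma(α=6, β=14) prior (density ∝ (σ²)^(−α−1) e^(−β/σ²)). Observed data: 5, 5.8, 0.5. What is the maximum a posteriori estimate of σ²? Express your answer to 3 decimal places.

Sum of squared deviations about the known mean: SS = (5−1)² + (5.8−1)² + (0.5−1)² = 39.29.
The Normal likelihood contributes (σ²)^(−n/2) exp(−SS/(2σ²)), so the posterior is Inverse-Gamma(α + n/2, β + SS/2) = Inverse-Gamma(7.5, 33.645).
The mode of Inverse-Gamma(a, b) is b/(a+1) = 33.645/8.5 ≈ 3.958.

σ̂²_MAP = 3.958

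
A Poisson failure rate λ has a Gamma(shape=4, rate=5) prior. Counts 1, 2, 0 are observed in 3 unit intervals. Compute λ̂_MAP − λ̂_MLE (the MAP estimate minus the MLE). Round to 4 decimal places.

Σxᵢ = 3. Posterior is Gamma(7, 8); MAP = (7−1)/8 = 6/8 ≈ 0.75000.
MLE = x̄ = 3/3 ≈ 1.00000.
Difference = 6/8 − 3/3 = -1/4 ≈ -0.2500.

MAP − MLE = -0.2500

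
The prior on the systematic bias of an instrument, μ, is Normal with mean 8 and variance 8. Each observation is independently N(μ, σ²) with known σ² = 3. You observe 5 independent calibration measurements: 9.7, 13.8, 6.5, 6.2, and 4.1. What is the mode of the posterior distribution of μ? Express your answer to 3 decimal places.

n = 5; x̄ = (9.7 + 13.8 + 6.5 + 6.2 + 4.1)/5 = 40.3/5 = 8.06.
For a Normal prior and Normal likelihood with known variance, the posterior is Normal; its mode equals its mean, the precision-weighted average.
Prior precision 1/σ₀² = 1/8 = 0.125; data precision n/σ² = 5/3.
μ̂ = (0.125·8 + (5/3)·8.06) / (0.125 + 5/3) = (433/30)/(43/24) = 1732/215 ≈ 8.056.

μ̂_MAP = 8.056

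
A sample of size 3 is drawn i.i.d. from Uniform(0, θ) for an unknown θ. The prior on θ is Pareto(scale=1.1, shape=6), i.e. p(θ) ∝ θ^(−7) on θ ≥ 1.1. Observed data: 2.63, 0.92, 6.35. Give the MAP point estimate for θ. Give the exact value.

The Uniform(0, θ) likelihood is θ^(−n) for θ ≥ max(xᵢ), zero otherwise. Here max(xᵢ) = 6.35.
Posterior ∝ θ^(−7) · θ^(−3) = θ^(−10) on θ ≥ max(1.1, 6.35) = 6.35.
This density is strictly decreasing in θ, so the posterior mode lies at the lower boundary of the support.

θ̂_MAP = 6.35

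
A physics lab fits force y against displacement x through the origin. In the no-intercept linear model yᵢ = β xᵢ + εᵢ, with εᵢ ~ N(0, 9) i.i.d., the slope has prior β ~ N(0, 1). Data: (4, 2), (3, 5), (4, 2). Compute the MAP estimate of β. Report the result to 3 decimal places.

log p(β | y) = −Σ(yᵢ − βxᵢ)²/(2·9) − β²/(2·1) + const.
Setting the derivative to zero: Σxᵢ(yᵢ − βxᵢ)/9 − β/1 = 0, so β = Σxᵢyᵢ / (Σxᵢ² + σ²/τ²).
Σxᵢyᵢ = 4·2 + 3·5 + 4·2 = 31; Σxᵢ² = 41; σ²/τ² = 9.
β̂_MAP = 31 / (41 + 9) = 31/50 ≈ 0.620.

β̂_MAP = 0.620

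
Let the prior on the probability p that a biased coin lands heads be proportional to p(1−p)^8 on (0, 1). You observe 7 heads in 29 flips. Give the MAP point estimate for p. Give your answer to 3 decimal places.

p̂_MAP = 0.211

The prior density ∝ p(1−p)^8 is the kernel of Beta(2, 9).
Data: 7 successes in 29 trials. The binomial likelihood contributes p^7(1−p)^22, so the posterior is Beta(2+7, 9+22) = Beta(9, 31).
For Beta(a, b) with a, b > 1 the mode is (a−1)/(a+b−2) = 8/38 ≈ 0.211.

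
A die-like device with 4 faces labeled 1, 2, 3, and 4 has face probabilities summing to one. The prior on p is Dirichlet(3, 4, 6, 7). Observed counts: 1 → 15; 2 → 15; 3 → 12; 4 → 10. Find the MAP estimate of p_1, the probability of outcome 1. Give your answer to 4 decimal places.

The posterior is Dirichlet(αᵢ + nᵢ) = Dirichlet(18, 19, 18, 17).
For a Dirichlet(a₁,…,a_K) with all aᵢ > 1, the mode has j-th component (aⱼ − 1)/(Σaᵢ − K).
Here Σaᵢ = 72 and K = 4, so p_1 = (18 − 1)/(72 − 4) = 17/68 ≈ 0.2500.

MAP estimate: 0.2500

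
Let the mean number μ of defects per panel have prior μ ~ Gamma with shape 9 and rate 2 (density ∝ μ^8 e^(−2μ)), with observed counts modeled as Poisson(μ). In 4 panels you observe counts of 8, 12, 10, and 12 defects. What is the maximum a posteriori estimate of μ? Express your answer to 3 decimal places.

Σxᵢ = 8+12+10+12 = 42, with n = 4.
Posterior ∝ μ^8e^(−2μ) · μ^42e^(−4μ) = μ^50e^(−6μ), i.e. Gamma(shape=51, rate=6).
The mode of a Gamma(a, b) with a ≥ 1 (shape–rate) is (a−1)/b = 50/6 ≈ 8.333.

μ̂_MAP = 8.333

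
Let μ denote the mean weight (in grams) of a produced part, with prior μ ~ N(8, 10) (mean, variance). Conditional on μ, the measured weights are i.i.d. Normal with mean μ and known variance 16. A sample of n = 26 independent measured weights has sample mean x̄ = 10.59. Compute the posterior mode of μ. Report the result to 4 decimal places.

n = 26, x̄ = 10.59.
For a Normal prior and Normal likelihood with known variance, the posterior is Normal; its mode equals its mean, the precision-weighted average.
Prior precision 1/σ₀² = 1/10 = 0.1; data precision n/σ² = 26/16 = 1.625.
μ̂ = (0.1·8 + 1.625·10.59) / (0.1 + 1.625) = 18.00875/1.725 = 14407/1380 ≈ 10.4399.

μ̂_MAP = 10.4399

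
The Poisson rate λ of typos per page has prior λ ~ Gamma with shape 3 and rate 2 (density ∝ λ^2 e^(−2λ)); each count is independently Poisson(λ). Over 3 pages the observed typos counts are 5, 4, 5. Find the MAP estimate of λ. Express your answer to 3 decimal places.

λ̂_MAP = 3.200

Σxᵢ = 5+4+5 = 14, with n = 3.
Posterior ∝ λ^2e^(−2λ) · λ^14e^(−3λ) = λ^16e^(−5λ), i.e. Gamma(shape=17, rate=5).
The mode of a Gamma(a, b) with a ≥ 1 (shape–rate) is (a−1)/b = 16/5 ≈ 3.200.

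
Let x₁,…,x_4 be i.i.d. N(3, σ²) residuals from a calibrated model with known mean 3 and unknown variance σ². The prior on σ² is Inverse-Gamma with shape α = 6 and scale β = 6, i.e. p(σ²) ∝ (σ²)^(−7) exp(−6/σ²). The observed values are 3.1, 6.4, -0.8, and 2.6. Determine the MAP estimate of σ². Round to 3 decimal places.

Sum of squared deviations about the known mean: SS = (3.1−3)² + (6.4−3)² + (-0.8−3)² + (2.6−3)² = 26.17.
The Normal likelihood contributes (σ²)^(−n/2) exp(−SS/(2σ²)), so the posterior is Inverse-Gamma(α + n/2, β + SS/2) = Inverse-Gamma(8, 19.085).
The mode of Inverse-Gamma(a, b) is b/(a+1) = 19.085/9 ≈ 2.121.

σ̂²_MAP = 2.121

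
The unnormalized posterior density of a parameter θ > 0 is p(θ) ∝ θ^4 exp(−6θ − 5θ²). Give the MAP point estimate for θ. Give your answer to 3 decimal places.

ℓ'(θ) = 4/θ − 6 − 10θ. Setting this to zero and multiplying by θ: 10θ² + 6θ − 4 = 0.
θ = (−6 + √(6² + 4·10·4)) / (2·10) = (−6 + √196) / 20 = (−6 + 14)/20 = 2/5.
ℓ''(θ) = −4/θ² − 10 < 0, confirming a maximum.

θ̂_MAP = 0.400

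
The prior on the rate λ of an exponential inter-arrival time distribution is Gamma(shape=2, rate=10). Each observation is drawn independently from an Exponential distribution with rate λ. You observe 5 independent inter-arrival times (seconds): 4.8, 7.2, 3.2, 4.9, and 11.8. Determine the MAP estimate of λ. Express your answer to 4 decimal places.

λ̂_MAP = 0.1432

The Exponential(rate=λ) likelihood is ∝ λ^n e^(−λΣtᵢ). Here n = 5 and Σtᵢ = 4.8 + 7.2 + 3.2 + 4.9 + 11.8 = 31.9.
Posterior ∝ λe^(−10λ) · λ^5e^(−31.9λ) = λ^6e^(−41.9λ), i.e. Gamma(7, 41.9).
Mode = (a−1)/b = 6/41.9 ≈ 0.1432.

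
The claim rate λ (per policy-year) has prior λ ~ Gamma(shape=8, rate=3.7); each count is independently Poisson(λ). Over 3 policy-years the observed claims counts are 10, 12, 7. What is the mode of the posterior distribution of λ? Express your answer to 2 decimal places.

λ̂_MAP = 5.37

Σxᵢ = 10+12+7 = 29, with n = 3.
Posterior ∝ λ^7e^(−3.7λ) · λ^29e^(−3λ) = λ^36e^(−6.7λ), i.e. Gamma(shape=37, rate=6.7).
The mode of a Gamma(a, b) with a ≥ 1 (shape–rate) is (a−1)/b = 36/6.7 ≈ 5.37.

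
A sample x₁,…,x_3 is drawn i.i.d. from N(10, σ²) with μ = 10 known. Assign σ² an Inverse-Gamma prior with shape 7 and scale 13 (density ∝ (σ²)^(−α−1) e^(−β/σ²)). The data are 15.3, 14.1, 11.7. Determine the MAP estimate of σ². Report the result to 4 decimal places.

σ̂²_MAP = 3.8837

Sum of squared deviations about the known mean: SS = (15.3−10)² + (14.1−10)² + (11.7−10)² = 47.79.
The Normal likelihood contributes (σ²)^(−n/2) exp(−SS/(2σ²)), so the posterior is Inverse-Gamma(α + n/2, β + SS/2) = Inverse-Gamma(8.5, 36.895).
The mode of Inverse-Gamma(a, b) is b/(a+1) = 36.895/9.5 ≈ 3.8837.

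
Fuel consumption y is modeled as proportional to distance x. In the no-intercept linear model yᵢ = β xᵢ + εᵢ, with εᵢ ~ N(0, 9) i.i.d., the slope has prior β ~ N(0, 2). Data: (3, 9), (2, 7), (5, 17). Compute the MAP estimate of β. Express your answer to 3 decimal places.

β̂_MAP = 2.965

log p(β | y) = −Σ(yᵢ − βxᵢ)²/(2·9) − β²/(2·2) + const.
Setting the derivative to zero: Σxᵢ(yᵢ − βxᵢ)/9 − β/2 = 0, so β = Σxᵢyᵢ / (Σxᵢ² + σ²/τ²).
Σxᵢyᵢ = 3·9 + 2·7 + 5·17 = 126; Σxᵢ² = 38; σ²/τ² = 4.5.
β̂_MAP = 126 / (38 + 4.5) = 126/42.5 ≈ 2.965.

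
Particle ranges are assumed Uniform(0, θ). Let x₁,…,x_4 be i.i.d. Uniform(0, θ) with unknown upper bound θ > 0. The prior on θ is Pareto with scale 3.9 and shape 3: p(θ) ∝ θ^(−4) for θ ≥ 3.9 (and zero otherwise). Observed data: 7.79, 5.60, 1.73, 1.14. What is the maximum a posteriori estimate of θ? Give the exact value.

The Uniform(0, θ) likelihood is θ^(−n) for θ ≥ max(xᵢ), zero otherwise. Here max(xᵢ) = 7.79.
Posterior ∝ θ^(−4) · θ^(−4) = θ^(−8) on θ ≥ max(3.9, 7.79) = 7.79.
This density is strictly decreasing in θ, so the posterior mode lies at the lower boundary of the support.

θ̂_MAP = 7.79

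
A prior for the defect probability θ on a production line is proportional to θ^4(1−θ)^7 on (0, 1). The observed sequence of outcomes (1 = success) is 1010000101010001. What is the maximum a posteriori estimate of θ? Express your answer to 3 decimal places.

The prior density ∝ θ^4(1−θ)^7 is the kernel of Beta(5, 8).
Data: 6 successes in 16 trials (from the sequence). The binomial likelihood contributes θ^6(1−θ)^10, so the posterior is Beta(5+6, 8+10) = Beta(11, 18).
For Beta(a, b) with a, b > 1 the mode is (a−1)/(a+b−2) = 10/27 ≈ 0.370.

θ̂_MAP = 0.370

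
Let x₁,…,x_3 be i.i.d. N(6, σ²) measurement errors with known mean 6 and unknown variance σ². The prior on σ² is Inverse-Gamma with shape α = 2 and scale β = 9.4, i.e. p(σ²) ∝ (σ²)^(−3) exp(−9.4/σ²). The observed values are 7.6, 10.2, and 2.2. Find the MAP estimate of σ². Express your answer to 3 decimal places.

Sum of squared deviations about the known mean: SS = (7.6−6)² + (10.2−6)² + (2.2−6)² = 34.64.
The Normal likelihood contributes (σ²)^(−n/2) exp(−SS/(2σ²)), so the posterior is Inverse-Gamma(α + n/2, β + SS/2) = Inverse-Gamma(3.5, 26.72).
The mode of Inverse-Gamma(a, b) is b/(a+1) = 26.72/4.5 ≈ 5.938.

σ̂²_MAP = 5.938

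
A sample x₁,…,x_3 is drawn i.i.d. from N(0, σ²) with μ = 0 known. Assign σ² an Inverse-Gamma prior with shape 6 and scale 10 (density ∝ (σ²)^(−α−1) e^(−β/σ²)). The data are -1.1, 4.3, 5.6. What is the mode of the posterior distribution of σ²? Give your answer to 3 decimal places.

Sum of squared deviations about the known mean: SS = (-1.1−0)² + (4.3−0)² + (5.6−0)² = 51.06.
The Normal likelihood contributes (σ²)^(−n/2) exp(−SS/(2σ²)), so the posterior is Inverse-Gamma(α + n/2, β + SS/2) = Inverse-Gamma(7.5, 35.53).
The mode of Inverse-Gamma(a, b) is b/(a+1) = 35.53/8.5 ≈ 4.180.

σ̂²_MAP = 4.180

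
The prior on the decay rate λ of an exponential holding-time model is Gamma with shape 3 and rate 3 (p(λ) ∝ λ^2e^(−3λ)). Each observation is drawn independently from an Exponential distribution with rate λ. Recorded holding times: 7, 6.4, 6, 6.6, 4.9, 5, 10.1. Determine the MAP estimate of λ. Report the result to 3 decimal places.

The Exponential(rate=λ) likelihood is ∝ λ^n e^(−λΣtᵢ). Here n = 7 and Σtᵢ = 7 + 6.4 + 6 + 6.6 + 4.9 + 5 + 10.1 = 46.
Posterior ∝ λ^2e^(−3λ) · λ^7e^(−46λ) = λ^9e^(−49λ), i.e. Gamma(10, 49).
Mode = (a−1)/b = 9/49 ≈ 0.184.

λ̂_MAP = 0.184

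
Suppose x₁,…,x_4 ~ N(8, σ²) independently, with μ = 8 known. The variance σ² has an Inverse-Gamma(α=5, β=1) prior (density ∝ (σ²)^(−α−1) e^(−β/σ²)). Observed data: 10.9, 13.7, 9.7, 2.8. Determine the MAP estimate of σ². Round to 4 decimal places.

σ̂²_MAP = 4.5519

Sum of squared deviations about the known mean: SS = (10.9−8)² + (13.7−8)² + (9.7−8)² + (2.8−8)² = 70.83.
The Normal likelihood contributes (σ²)^(−n/2) exp(−SS/(2σ²)), so the posterior is Inverse-Gamma(α + n/2, β + SS/2) = Inverse-Gamma(7, 36.415).
The mode of Inverse-Gamma(a, b) is b/(a+1) = 36.415/8 ≈ 4.5519.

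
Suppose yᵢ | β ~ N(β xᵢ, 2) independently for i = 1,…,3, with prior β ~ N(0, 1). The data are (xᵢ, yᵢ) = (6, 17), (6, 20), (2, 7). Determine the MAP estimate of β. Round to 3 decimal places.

β̂_MAP = 3.026

log p(β | y) = −Σ(yᵢ − βxᵢ)²/(2·2) − β²/(2·1) + const.
Setting the derivative to zero: Σxᵢ(yᵢ − βxᵢ)/2 − β/1 = 0, so β = Σxᵢyᵢ / (Σxᵢ² + σ²/τ²).
Σxᵢyᵢ = 6·17 + 6·20 + 2·7 = 236; Σxᵢ² = 76; σ²/τ² = 2.
β̂_MAP = 236 / (76 + 2) = 236/78 ≈ 3.026.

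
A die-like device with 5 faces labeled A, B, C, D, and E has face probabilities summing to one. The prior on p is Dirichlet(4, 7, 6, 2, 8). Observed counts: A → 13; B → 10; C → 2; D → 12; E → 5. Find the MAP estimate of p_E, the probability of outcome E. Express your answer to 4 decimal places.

The posterior is Dirichlet(αᵢ + nᵢ) = Dirichlet(17, 17, 8, 14, 13).
For a Dirichlet(a₁,…,a_K) with all aᵢ > 1, the mode has j-th component (aⱼ − 1)/(Σaᵢ − K).
Here Σaᵢ = 69 and K = 5, so p_E = (13 − 1)/(69 − 5) = 12/64 ≈ 0.1875.

MAP estimate of p_E = 0.1875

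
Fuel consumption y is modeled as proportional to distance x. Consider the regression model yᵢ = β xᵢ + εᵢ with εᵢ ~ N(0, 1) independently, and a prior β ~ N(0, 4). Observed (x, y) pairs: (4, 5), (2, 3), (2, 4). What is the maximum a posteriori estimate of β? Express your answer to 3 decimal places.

log p(β | y) = −Σ(yᵢ − βxᵢ)²/(2·1) − β²/(2·4) + const.
Setting the derivative to zero: Σxᵢ(yᵢ − βxᵢ)/1 − β/4 = 0, so β = Σxᵢyᵢ / (Σxᵢ² + σ²/τ²).
Σxᵢyᵢ = 4·5 + 2·3 + 2·4 = 34; Σxᵢ² = 24; σ²/τ² = 0.25.
β̂_MAP = 34 / (24 + 0.25) = 34/24.25 ≈ 1.402.

β̂_MAP = 1.402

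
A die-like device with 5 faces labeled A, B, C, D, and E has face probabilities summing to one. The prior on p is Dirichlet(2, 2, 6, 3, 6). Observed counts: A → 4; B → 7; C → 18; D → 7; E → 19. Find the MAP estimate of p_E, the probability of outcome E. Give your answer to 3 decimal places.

MAP estimate of p_E = 0.348

The posterior is Dirichlet(αᵢ + nᵢ) = Dirichlet(6, 9, 24, 10, 25).
For a Dirichlet(a₁,…,a_K) with all aᵢ > 1, the mode has j-th component (aⱼ − 1)/(Σaᵢ − K).
Here Σaᵢ = 74 and K = 5, so p_E = (25 − 1)/(74 − 5) = 24/69 ≈ 0.348.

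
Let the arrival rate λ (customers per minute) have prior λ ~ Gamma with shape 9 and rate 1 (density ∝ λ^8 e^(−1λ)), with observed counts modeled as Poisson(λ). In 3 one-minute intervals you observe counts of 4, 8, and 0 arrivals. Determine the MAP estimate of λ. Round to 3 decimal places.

λ̂_MAP = 5.000

Σxᵢ = 4+8+0 = 12, with n = 3.
Posterior ∝ λ^8e^(−1λ) · λ^12e^(−3λ) = λ^20e^(−4λ), i.e. Gamma(shape=21, rate=4).
The mode of a Gamma(a, b) with a ≥ 1 (shape–rate) is (a−1)/b = 20/4 ≈ 5.000.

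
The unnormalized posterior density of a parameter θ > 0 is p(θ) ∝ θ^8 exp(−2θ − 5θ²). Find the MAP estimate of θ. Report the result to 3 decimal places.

ℓ'(θ) = 8/θ − 2 − 10θ. Setting this to zero and multiplying by θ: 10θ² + 2θ − 8 = 0.
θ = (−2 + √(2² + 4·10·8)) / (2·10) = (−2 + √324) / 20 = (−2 + 18)/20 = 4/5.
ℓ''(θ) = −8/θ² − 10 < 0, confirming a maximum.

θ̂_MAP = 0.800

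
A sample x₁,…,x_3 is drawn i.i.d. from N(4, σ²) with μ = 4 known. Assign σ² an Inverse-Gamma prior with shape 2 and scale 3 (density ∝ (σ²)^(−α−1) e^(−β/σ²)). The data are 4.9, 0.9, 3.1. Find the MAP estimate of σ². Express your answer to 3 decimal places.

σ̂²_MAP = 1.914

Sum of squared deviations about the known mean: SS = (4.9−4)² + (0.9−4)² + (3.1−4)² = 11.23.
The Normal likelihood contributes (σ²)^(−n/2) exp(−SS/(2σ²)), so the posterior is Inverse-Gamma(α + n/2, β + SS/2) = Inverse-Gamma(3.5, 8.615).
The mode of Inverse-Gamma(a, b) is b/(a+1) = 8.615/4.5 ≈ 1.914.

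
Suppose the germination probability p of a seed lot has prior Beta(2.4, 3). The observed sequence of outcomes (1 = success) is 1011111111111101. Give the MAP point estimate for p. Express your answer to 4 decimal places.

Prior: Beta(2.4, 3).
Data: 14 successes in 16 trials (from the sequence). The binomial likelihood contributes p^14(1−p)^2, so the posterior is Beta(2.4+14, 3+2) = Beta(16.4, 5).
For Beta(a, b) with a, b > 1 the mode is (a−1)/(a+b−2) = 15.4/19.4 ≈ 0.7938.

p̂_MAP = 0.7938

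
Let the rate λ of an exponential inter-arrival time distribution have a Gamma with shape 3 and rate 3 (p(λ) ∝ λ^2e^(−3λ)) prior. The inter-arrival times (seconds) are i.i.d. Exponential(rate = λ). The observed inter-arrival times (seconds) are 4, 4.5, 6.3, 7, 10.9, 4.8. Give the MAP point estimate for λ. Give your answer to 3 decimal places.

The Exponential(rate=λ) likelihood is ∝ λ^n e^(−λΣtᵢ). Here n = 6 and Σtᵢ = 4 + 4.5 + 6.3 + 7 + 10.9 + 4.8 = 37.5.
Posterior ∝ λ^2e^(−3λ) · λ^6e^(−37.5λ) = λ^8e^(−40.5λ), i.e. Gamma(9, 40.5).
Mode = (a−1)/b = 8/40.5 ≈ 0.198.

λ̂_MAP = 0.198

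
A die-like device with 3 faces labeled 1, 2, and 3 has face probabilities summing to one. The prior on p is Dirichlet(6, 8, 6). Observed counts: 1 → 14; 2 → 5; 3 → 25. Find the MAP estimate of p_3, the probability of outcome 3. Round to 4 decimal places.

The posterior is Dirichlet(αᵢ + nᵢ) = Dirichlet(20, 13, 31).
For a Dirichlet(a₁,…,a_K) with all aᵢ > 1, the mode has j-th component (aⱼ − 1)/(Σaᵢ − K).
Here Σaᵢ = 64 and K = 3, so p_3 = (31 − 1)/(64 − 3) = 30/61 ≈ 0.4918.

MAP estimate: 0.4918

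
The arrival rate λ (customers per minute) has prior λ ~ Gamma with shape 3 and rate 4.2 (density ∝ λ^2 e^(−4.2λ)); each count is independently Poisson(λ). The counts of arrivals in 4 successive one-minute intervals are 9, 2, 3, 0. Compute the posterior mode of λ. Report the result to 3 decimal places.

Σxᵢ = 9+2+3+0 = 14, with n = 4.
Posterior ∝ λ^2e^(−4.2λ) · λ^14e^(−4λ) = λ^16e^(−8.2λ), i.e. Gamma(shape=17, rate=8.2).
The mode of a Gamma(a, b) with a ≥ 1 (shape–rate) is (a−1)/b = 16/8.2 ≈ 1.951.

λ̂_MAP = 1.951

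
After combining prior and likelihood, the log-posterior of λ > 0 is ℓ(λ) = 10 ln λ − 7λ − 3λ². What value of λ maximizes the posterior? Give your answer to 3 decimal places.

λ̂_MAP = 0.833

ℓ'(λ) = 10/λ − 7 − 6λ. Setting this to zero and multiplying by λ: 6λ² + 7λ − 10 = 0.
λ = (−7 + √(7² + 4·6·10)) / (2·6) = (−7 + √289) / 12 = (−7 + 17)/12 = 5/6.
ℓ''(λ) = −10/λ² − 6 < 0, confirming a maximum.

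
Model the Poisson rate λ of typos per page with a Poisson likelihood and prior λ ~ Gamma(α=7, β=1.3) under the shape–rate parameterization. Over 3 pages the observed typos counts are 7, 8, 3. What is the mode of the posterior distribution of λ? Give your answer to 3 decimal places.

λ̂_MAP = 5.581

Σxᵢ = 7+8+3 = 18, with n = 3.
Posterior ∝ λ^6e^(−1.3λ) · λ^18e^(−3λ) = λ^24e^(−4.3λ), i.e. Gamma(shape=25, rate=4.3).
The mode of a Gamma(a, b) with a ≥ 1 (shape–rate) is (a−1)/b = 24/4.3 ≈ 5.581.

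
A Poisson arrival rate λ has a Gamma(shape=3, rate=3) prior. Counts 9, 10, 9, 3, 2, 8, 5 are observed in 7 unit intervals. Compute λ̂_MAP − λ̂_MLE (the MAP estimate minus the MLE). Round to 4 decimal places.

MAP − MLE = -1.7714

Σxᵢ = 46. Posterior is Gamma(49, 10); MAP = (49−1)/10 = 48/10 ≈ 4.80000.
MLE = x̄ = 46/7 ≈ 6.57143.
Difference = 48/10 − 46/7 = -62/35 ≈ -1.7714.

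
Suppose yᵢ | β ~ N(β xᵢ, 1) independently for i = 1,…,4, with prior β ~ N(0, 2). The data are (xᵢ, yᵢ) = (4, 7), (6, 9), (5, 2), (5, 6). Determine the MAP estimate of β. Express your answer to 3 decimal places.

β̂_MAP = 1.190

log p(β | y) = −Σ(yᵢ − βxᵢ)²/(2·1) − β²/(2·2) + const.
Setting the derivative to zero: Σxᵢ(yᵢ − βxᵢ)/1 − β/2 = 0, so β = Σxᵢyᵢ / (Σxᵢ² + σ²/τ²).
Σxᵢyᵢ = 4·7 + 6·9 + 5·2 + 5·6 = 122; Σxᵢ² = 102; σ²/τ² = 0.5.
β̂_MAP = 122 / (102 + 0.5) = 122/102.5 ≈ 1.190.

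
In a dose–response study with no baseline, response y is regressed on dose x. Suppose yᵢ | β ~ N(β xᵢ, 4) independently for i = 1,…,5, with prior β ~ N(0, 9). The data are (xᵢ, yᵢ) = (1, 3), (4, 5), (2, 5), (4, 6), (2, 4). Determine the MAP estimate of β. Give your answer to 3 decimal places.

log p(β | y) = −Σ(yᵢ − βxᵢ)²/(2·4) − β²/(2·9) + const.
Setting the derivative to zero: Σxᵢ(yᵢ − βxᵢ)/4 − β/9 = 0, so β = Σxᵢyᵢ / (Σxᵢ² + σ²/τ²).
Σxᵢyᵢ = 1·3 + 4·5 + 2·5 + 4·6 + 2·4 = 65; Σxᵢ² = 41; σ²/τ² = 4/9.
β̂_MAP = 65 / (41 + 4/9) = 65/(373/9) = 585/373 ≈ 1.568.

β̂_MAP = 1.568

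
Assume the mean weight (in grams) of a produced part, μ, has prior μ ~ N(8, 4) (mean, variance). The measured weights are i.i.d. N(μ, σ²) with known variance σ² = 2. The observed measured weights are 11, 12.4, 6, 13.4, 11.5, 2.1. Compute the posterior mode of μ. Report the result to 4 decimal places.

n = 6; x̄ = (11 + 12.4 + 6 + 13.4 + 11.5 + 2.1)/6 = 56.4/6 = 9.4.
For a Normal prior and Normal likelihood with known variance, the posterior is Normal; its mode equals its mean, the precision-weighted average.
Prior precision 1/σ₀² = 1/4 = 0.25; data precision n/σ² = 6/2 = 3.
μ̂ = (0.25·8 + 3·9.4) / (0.25 + 3) = 30.2/3.25 = 604/65 ≈ 9.2923.

μ̂_MAP = 9.2923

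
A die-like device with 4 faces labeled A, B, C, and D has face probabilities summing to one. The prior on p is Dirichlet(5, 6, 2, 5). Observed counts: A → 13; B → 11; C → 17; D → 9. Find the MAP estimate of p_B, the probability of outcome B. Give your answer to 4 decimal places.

The posterior is Dirichlet(αᵢ + nᵢ) = Dirichlet(18, 17, 19, 14).
For a Dirichlet(a₁,…,a_K) with all aᵢ > 1, the mode has j-th component (aⱼ − 1)/(Σaᵢ − K).
Here Σaᵢ = 68 and K = 4, so p_B = (17 − 1)/(68 − 4) = 16/64 ≈ 0.2500.

MAP estimate of p_B = 0.2500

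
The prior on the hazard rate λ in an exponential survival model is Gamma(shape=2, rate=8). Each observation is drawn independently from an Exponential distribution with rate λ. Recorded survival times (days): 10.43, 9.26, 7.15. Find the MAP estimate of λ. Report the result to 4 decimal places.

λ̂_MAP = 0.1148

The Exponential(rate=λ) likelihood is ∝ λ^n e^(−λΣtᵢ). Here n = 3 and Σtᵢ = 10.43 + 9.26 + 7.15 = 26.84.
Posterior ∝ λe^(−8λ) · λ^3e^(−26.84λ) = λ^4e^(−34.84λ), i.e. Gamma(5, 34.84).
Mode = (a−1)/b = 4/34.84 ≈ 0.1148.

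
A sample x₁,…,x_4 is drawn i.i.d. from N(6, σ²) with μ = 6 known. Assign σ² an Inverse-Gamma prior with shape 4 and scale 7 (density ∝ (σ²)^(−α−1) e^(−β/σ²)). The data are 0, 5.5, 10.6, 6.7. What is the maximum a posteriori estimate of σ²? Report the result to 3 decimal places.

σ̂²_MAP = 5.136

Sum of squared deviations about the known mean: SS = (0−6)² + (5.5−6)² + (10.6−6)² + (6.7−6)² = 57.9.
The Normal likelihood contributes (σ²)^(−n/2) exp(−SS/(2σ²)), so the posterior is Inverse-Gamma(α + n/2, β + SS/2) = Inverse-Gamma(6, 35.95).
The mode of Inverse-Gamma(a, b) is b/(a+1) = 35.95/7 ≈ 5.136.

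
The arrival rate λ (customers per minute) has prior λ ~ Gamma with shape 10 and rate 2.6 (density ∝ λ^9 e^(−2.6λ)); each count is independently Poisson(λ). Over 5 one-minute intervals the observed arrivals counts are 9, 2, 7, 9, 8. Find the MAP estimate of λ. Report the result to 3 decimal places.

Σxᵢ = 9+2+7+9+8 = 35, with n = 5.
Posterior ∝ λ^9e^(−2.6λ) · λ^35e^(−5λ) = λ^44e^(−7.6λ), i.e. Gamma(shape=45, rate=7.6).
The mode of a Gamma(a, b) with a ≥ 1 (shape–rate) is (a−1)/b = 44/7.6 ≈ 5.789.

λ̂_MAP = 5.789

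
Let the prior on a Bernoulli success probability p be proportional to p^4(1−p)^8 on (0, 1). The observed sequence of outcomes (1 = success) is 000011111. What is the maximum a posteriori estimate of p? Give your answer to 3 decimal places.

p̂_MAP = 0.429

The prior density ∝ p^4(1−p)^8 is the kernel of Beta(5, 9).
Data: 5 successes in 9 trials (from the sequence). The binomial likelihood contributes p^5(1−p)^4, so the posterior is Beta(5+5, 9+4) = Beta(10, 13).
For Beta(a, b) with a, b > 1 the mode is (a−1)/(a+b−2) = 9/21 ≈ 0.429.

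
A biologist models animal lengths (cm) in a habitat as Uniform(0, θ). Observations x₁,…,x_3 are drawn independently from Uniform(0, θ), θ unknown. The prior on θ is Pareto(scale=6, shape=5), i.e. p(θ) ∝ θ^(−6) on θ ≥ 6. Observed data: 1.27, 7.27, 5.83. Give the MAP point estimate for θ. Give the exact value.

The Uniform(0, θ) likelihood is θ^(−n) for θ ≥ max(xᵢ), zero otherwise. Here max(xᵢ) = 7.27.
Posterior ∝ θ^(−6) · θ^(−3) = θ^(−9) on θ ≥ max(6, 7.27) = 7.27.
This density is strictly decreasing in θ, so the posterior mode lies at the lower boundary of the support.

θ̂_MAP = 7.27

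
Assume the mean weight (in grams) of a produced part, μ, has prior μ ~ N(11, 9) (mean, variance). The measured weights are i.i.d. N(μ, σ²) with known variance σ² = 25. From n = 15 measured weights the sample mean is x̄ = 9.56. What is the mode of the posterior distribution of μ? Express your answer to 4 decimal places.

n = 15, x̄ = 9.56.
For a Normal prior and Normal likelihood with known variance, the posterior is Normal; its mode equals its mean, the precision-weighted average.
Prior precision 1/σ₀² = 1/9; data precision n/σ² = 15/25 = 0.6.
μ̂ = ((1/9)·11 + 0.6·9.56) / (1/9 + 0.6) = (7828/1125)/(32/45) = 9.7850.

μ̂_MAP = 9.7850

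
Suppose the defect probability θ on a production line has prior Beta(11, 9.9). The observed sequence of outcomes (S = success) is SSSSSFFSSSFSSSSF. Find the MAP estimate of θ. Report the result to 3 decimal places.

θ̂_MAP = 0.630

Prior: Beta(11, 9.9).
Data: 12 successes in 16 trials (from the sequence). The binomial likelihood contributes θ^12(1−θ)^4, so the posterior is Beta(11+12, 9.9+4) = Beta(23, 13.9).
For Beta(a, b) with a, b > 1 the mode is (a−1)/(a+b−2) = 22/34.9 ≈ 0.630.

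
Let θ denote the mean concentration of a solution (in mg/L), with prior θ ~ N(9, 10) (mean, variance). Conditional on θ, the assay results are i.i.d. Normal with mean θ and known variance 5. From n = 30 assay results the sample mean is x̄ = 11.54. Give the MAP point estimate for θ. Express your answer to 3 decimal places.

θ̂_MAP = 11.498

n = 30, x̄ = 11.54.
For a Normal prior and Normal likelihood with known variance, the posterior is Normal; its mode equals its mean, the precision-weighted average.
Prior precision 1/σ₀² = 1/10 = 0.1; data precision n/σ² = 30/5 = 6.
θ̂ = (0.1·9 + 6·11.54) / (0.1 + 6) = 70.14/6.1 = 3507/305 ≈ 11.498.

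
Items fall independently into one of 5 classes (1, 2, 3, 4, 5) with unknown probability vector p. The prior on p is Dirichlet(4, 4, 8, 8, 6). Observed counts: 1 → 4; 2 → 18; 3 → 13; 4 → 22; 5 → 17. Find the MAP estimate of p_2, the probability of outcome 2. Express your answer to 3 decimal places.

MAP estimate: 0.212

The posterior is Dirichlet(αᵢ + nᵢ) = Dirichlet(8, 22, 21, 30, 23).
For a Dirichlet(a₁,…,a_K) with all aᵢ > 1, the mode has j-th component (aⱼ − 1)/(Σaᵢ − K).
Here Σaᵢ = 104 and K = 5, so p_2 = (22 − 1)/(104 − 5) = 21/99 ≈ 0.212.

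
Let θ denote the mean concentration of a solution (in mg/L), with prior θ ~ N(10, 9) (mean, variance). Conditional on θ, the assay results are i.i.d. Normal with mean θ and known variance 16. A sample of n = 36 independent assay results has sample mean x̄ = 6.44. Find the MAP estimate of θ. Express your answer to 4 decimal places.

θ̂_MAP = 6.6075

n = 36, x̄ = 6.44.
For a Normal prior and Normal likelihood with known variance, the posterior is Normal; its mode equals its mean, the precision-weighted average.
Prior precision 1/σ₀² = 1/9; data precision n/σ² = 36/16 = 2.25.
θ̂ = ((1/9)·10 + 2.25·6.44) / (1/9 + 2.25) = (14041/900)/(85/36) = 14041/2125 ≈ 6.6075.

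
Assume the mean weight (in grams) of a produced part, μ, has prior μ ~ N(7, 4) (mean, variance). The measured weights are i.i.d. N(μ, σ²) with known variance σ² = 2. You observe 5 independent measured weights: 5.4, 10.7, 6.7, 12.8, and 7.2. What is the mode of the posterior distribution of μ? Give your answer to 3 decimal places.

μ̂_MAP = 8.418

n = 5; x̄ = (5.4 + 10.7 + 6.7 + 12.8 + 7.2)/5 = 42.8/5 = 8.56.
For a Normal prior and Normal likelihood with known variance, the posterior is Normal; its mode equals its mean, the precision-weighted average.
Prior precision 1/σ₀² = 1/4 = 0.25; data precision n/σ² = 5/2 = 2.5.
μ̂ = (0.25·7 + 2.5·8.56) / (0.25 + 2.5) = 23.15/2.75 = 463/55 ≈ 8.418.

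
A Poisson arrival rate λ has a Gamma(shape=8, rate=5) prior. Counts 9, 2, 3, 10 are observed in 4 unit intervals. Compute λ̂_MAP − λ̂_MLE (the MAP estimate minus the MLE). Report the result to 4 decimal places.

MAP − MLE = -2.5556

Σxᵢ = 24. Posterior is Gamma(32, 9); MAP = (32−1)/9 = 31/9 ≈ 3.44444.
MLE = x̄ = 24/4 ≈ 6.00000.
Difference = 31/9 − 24/4 = -23/9 ≈ -2.5556.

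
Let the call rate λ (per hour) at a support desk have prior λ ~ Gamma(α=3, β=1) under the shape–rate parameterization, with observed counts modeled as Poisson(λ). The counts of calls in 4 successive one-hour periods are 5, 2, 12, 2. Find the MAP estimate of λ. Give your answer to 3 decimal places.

λ̂_MAP = 4.600

Σxᵢ = 5+2+12+2 = 21, with n = 4.
Posterior ∝ λ^2e^(−1λ) · λ^21e^(−4λ) = λ^23e^(−5λ), i.e. Gamma(shape=24, rate=5).
The mode of a Gamma(a, b) with a ≥ 1 (shape–rate) is (a−1)/b = 23/5 ≈ 4.600.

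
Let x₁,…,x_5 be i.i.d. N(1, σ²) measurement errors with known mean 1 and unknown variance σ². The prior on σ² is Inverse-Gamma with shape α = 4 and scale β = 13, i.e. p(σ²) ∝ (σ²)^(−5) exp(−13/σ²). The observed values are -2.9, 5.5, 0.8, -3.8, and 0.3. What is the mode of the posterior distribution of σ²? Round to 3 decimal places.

σ̂²_MAP = 5.669

Sum of squared deviations about the known mean: SS = (-2.9−1)² + (5.5−1)² + (0.8−1)² + (-3.8−1)² + (0.3−1)² = 59.03.
The Normal likelihood contributes (σ²)^(−n/2) exp(−SS/(2σ²)), so the posterior is Inverse-Gamma(α + n/2, β + SS/2) = Inverse-Gamma(6.5, 42.515).
The mode of Inverse-Gamma(a, b) is b/(a+1) = 42.515/7.5 ≈ 5.669.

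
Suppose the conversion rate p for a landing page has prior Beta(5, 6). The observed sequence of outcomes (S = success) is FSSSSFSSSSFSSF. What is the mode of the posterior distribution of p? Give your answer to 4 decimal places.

Prior: Beta(5, 6).
Data: 10 successes in 14 trials (from the sequence). The binomial likelihood contributes p^10(1−p)^4, so the posterior is Beta(5+10, 6+4) = Beta(15, 10).
For Beta(a, b) with a, b > 1 the mode is (a−1)/(a+b−2) = 14/23 ≈ 0.6087.

p̂_MAP = 0.6087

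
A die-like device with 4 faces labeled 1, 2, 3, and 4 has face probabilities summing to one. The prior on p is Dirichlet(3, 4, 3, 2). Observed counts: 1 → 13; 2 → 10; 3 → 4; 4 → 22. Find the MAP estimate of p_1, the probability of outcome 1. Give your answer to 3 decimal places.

The posterior is Dirichlet(αᵢ + nᵢ) = Dirichlet(16, 14, 7, 24).
For a Dirichlet(a₁,…,a_K) with all aᵢ > 1, the mode has j-th component (aⱼ − 1)/(Σaᵢ − K).
Here Σaᵢ = 61 and K = 4, so p_1 = (16 − 1)/(61 − 4) = 15/57 ≈ 0.263.

MAP estimate: 0.263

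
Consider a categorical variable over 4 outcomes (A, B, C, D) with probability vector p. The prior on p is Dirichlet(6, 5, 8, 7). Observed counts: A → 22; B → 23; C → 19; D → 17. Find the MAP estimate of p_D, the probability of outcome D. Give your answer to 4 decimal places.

MAP estimate of p_D = 0.2233

The posterior is Dirichlet(αᵢ + nᵢ) = Dirichlet(28, 28, 27, 24).
For a Dirichlet(a₁,…,a_K) with all aᵢ > 1, the mode has j-th component (aⱼ − 1)/(Σaᵢ − K).
Here Σaᵢ = 107 and K = 4, so p_D = (24 − 1)/(107 − 4) = 23/103 ≈ 0.2233.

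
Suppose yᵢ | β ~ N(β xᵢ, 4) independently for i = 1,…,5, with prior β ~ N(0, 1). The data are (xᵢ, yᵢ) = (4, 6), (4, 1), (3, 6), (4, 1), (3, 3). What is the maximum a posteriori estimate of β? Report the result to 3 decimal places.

β̂_MAP = 0.843

log p(β | y) = −Σ(yᵢ − βxᵢ)²/(2·4) − β²/(2·1) + const.
Setting the derivative to zero: Σxᵢ(yᵢ − βxᵢ)/4 − β/1 = 0, so β = Σxᵢyᵢ / (Σxᵢ² + σ²/τ²).
Σxᵢyᵢ = 4·6 + 4·1 + 3·6 + 4·1 + 3·3 = 59; Σxᵢ² = 66; σ²/τ² = 4.
β̂_MAP = 59 / (66 + 4) = 59/70 ≈ 0.843.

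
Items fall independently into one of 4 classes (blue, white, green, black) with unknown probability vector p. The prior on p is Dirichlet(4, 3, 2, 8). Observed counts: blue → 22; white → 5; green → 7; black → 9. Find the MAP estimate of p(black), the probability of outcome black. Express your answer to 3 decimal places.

MAP estimate of p(black) = 0.286

The posterior is Dirichlet(αᵢ + nᵢ) = Dirichlet(26, 8, 9, 17).
For a Dirichlet(a₁,…,a_K) with all aᵢ > 1, the mode has j-th component (aⱼ − 1)/(Σaᵢ − K).
Here Σaᵢ = 60 and K = 4, so p(black) = (17 − 1)/(60 − 4) = 16/56 ≈ 0.286.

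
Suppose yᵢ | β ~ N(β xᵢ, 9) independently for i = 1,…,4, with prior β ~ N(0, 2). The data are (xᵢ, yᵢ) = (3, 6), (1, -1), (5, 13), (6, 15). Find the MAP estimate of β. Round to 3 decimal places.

log p(β | y) = −Σ(yᵢ − βxᵢ)²/(2·9) − β²/(2·2) + const.
Setting the derivative to zero: Σxᵢ(yᵢ − βxᵢ)/9 − β/2 = 0, so β = Σxᵢyᵢ / (Σxᵢ² + σ²/τ²).
Σxᵢyᵢ = 3·6 + 1·(-1) + 5·13 + 6·15 = 172; Σxᵢ² = 71; σ²/τ² = 4.5.
β̂_MAP = 172 / (71 + 4.5) = 172/75.5 ≈ 2.278.

β̂_MAP = 2.278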